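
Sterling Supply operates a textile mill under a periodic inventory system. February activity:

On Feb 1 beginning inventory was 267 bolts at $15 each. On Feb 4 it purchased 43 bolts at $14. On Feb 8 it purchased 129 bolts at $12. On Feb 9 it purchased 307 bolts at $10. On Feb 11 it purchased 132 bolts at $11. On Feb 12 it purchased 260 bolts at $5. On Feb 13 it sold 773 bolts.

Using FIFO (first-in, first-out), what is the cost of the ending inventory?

Feb 13, 773 sold [FIFO — oldest first]: 267 @ $15 + 43 @ $14 + 129 @ $12 + 307 @ $10 + 27 @ $11 = $9,522
Ending inventory: 105 @ $11 + 260 @ $5 = $2,455

Ending inventory = $2,455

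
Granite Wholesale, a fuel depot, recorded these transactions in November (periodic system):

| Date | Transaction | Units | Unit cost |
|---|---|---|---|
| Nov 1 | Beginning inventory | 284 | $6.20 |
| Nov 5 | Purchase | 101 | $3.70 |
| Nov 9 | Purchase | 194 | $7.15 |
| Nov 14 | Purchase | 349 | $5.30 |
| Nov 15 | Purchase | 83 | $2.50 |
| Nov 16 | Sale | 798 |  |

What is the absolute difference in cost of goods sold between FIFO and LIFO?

FIFO COGS: 284 @ $6.20 + 101 @ $3.70 + 194 @ $7.15 + 219 @ $5.30 = $4,682.30
LIFO COGS: 83 @ $2.50 + 349 @ $5.30 + 194 @ $7.15 + 101 @ $3.70 + 71 @ $6.20 = $4,258.20
Difference = |$4,682.30 − $4,258.20| = $424.10

$424.10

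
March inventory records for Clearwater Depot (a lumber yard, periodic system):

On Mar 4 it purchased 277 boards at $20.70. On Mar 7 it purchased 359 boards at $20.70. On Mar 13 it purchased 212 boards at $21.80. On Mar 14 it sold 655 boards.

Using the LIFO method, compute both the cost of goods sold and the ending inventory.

Mar 14, 655 sold [LIFO — newest first]: 212 @ $21.80 + 359 @ $20.70 + 84 @ $20.70 = $13,791.70
Ending inventory: 193 @ $20.70 = $3,995.10

COGS = $13,791.70; ending inventory = $3,995.10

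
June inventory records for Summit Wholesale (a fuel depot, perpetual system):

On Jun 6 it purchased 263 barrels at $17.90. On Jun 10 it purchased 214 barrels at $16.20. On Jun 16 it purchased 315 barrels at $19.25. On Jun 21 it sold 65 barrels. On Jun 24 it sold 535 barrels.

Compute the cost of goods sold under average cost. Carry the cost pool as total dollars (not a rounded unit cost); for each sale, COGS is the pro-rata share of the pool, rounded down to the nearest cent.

COGS = $10,786.55

After Jun 6: 263 on hand, pool $4,707.70 (≈ $17.9000 each)
After Jun 10: 477 on hand, pool $8,174.50 (≈ $17.1373 each)
After Jun 16: 792 on hand, pool $14,238.25 (≈ $17.9776 each)
Jun 21, sell 65: 65/792 × $14,238.25 → $1,168.54
Jun 24, sell 535: 535/727 × $13,069.71 → $9,618.01
Total COGS = $1,168.54 + $9,618.01 = $10,786.55
Ending inventory (cost pool remaining) = $3,451.70
Check: goods available $14,238.25 = COGS $10,786.55 + ending $3,451.70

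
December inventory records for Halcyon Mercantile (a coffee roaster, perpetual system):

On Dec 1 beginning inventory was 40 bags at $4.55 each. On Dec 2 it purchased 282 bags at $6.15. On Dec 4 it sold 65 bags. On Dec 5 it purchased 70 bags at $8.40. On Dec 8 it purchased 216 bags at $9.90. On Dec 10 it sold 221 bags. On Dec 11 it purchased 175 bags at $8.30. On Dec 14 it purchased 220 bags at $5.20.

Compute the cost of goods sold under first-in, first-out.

COGS = $1,694.90

Dec 4, 65 sold [FIFO — oldest first]: 40 @ $4.55 + 25 @ $6.15 = $335.75
Dec 10, 221 sold [FIFO — oldest first]: 221 @ $6.15 = $1,359.15
Total COGS = $335.75 + $1,359.15 = $1,694.90
Ending inventory: 36 @ $6.15 + 70 @ $8.40 + 216 @ $9.90 + 175 @ $8.30 + 220 @ $5.20 = $5,544.30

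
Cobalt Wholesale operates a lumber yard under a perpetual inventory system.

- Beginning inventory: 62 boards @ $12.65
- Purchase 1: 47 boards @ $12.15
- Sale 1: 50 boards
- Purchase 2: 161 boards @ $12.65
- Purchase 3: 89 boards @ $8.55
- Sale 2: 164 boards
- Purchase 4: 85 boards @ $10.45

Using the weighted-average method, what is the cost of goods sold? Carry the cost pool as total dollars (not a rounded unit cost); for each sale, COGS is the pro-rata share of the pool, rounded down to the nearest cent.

COGS = $2,495.90

After Beginning: 62 on hand, pool $784.30 (≈ $12.6500 each)
After Purchase 1: 109 on hand, pool $1,355.35 (≈ $12.4344 each)
Sale 1, sell 50: 50/109 × $1,355.35 → $621.72
After Purchase 2: 220 on hand, pool $2,770.28 (≈ $12.5922 each)
After Purchase 3: 309 on hand, pool $3,531.23 (≈ $11.4279 each)
Sale 2, sell 164: 164/309 × $3,531.23 → $1,874.18
After Purchase 4: 230 on hand, pool $2,545.30 (≈ $11.0665 each)
Total COGS = $621.72 + $1,874.18 = $2,495.90
Ending inventory (cost pool remaining) = $2,545.30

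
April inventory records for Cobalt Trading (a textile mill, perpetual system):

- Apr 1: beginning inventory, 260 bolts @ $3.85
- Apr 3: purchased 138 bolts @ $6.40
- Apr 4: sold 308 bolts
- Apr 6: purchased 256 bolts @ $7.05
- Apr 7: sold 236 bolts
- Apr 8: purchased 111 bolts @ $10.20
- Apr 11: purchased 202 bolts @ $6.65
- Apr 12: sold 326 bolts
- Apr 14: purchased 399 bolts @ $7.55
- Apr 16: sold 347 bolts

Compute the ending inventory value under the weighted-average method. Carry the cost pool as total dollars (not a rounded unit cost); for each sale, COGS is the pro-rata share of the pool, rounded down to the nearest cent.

After Apr 1: 260 on hand, pool $1,001.00 (≈ $3.8500 each)
After Apr 3: 398 on hand, pool $1,884.20 (≈ $4.7342 each)
Apr 4, sell 308: 308/398 × $1,884.20 → $1,458.12
After Apr 6: 346 on hand, pool $2,230.88 (≈ $6.4476 each)
Apr 7, sell 236: 236/346 × $2,230.88 → $1,521.64
After Apr 8: 221 on hand, pool $1,841.44 (≈ $8.3323 each)
After Apr 11: 423 on hand, pool $3,184.74 (≈ $7.5289 each)
Apr 12, sell 326: 326/423 × $3,184.74 → $2,454.43
After Apr 14: 496 on hand, pool $3,742.76 (≈ $7.5459 each)
Apr 16, sell 347: 347/496 × $3,742.76 → $2,618.42
Total COGS = $1,458.12 + $1,521.64 + $2,454.43 + $2,618.42 = $8,052.61
Ending inventory (cost pool remaining) = $1,124.34
Check: goods available $9,176.95 = COGS $8,052.61 + ending $1,124.34

Ending inventory = $1,124.34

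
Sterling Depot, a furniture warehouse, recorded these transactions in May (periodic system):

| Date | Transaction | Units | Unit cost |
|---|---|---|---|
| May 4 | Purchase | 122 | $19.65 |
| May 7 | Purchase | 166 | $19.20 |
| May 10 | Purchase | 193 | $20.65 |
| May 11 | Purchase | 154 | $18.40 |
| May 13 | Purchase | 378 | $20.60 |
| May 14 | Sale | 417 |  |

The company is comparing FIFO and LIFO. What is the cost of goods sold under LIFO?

FIFO COGS: 122 @ $19.65 + 166 @ $19.20 + 129 @ $20.65 = $8,248.35
LIFO COGS: 378 @ $20.60 + 39 @ $18.40 = $8,504.40

COGS = $8,504.40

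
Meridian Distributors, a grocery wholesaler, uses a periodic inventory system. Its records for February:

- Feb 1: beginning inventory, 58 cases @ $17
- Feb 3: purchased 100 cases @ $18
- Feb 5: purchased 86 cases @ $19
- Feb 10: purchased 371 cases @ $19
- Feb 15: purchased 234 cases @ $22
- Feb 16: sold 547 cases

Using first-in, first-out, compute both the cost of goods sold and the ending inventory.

COGS = $10,177; ending inventory = $6,440

Feb 16, 547 sold [FIFO — oldest first]: 58 @ $17 + 100 @ $18 + 86 @ $19 + 303 @ $19 = $10,177
Ending inventory: 68 @ $19 + 234 @ $22 = $6,440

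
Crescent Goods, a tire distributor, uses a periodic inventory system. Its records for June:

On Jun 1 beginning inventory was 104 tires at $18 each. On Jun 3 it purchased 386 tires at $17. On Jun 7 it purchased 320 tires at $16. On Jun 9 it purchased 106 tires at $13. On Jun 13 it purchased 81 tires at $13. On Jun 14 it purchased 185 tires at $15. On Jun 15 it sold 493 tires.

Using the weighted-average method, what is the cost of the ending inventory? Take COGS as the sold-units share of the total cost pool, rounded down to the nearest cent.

Ending inventory = $10,935.40

Jun 15, sell 493: 493/1182 × $18,760.00 → $7,824.60
Ending inventory (cost pool remaining) = $10,935.40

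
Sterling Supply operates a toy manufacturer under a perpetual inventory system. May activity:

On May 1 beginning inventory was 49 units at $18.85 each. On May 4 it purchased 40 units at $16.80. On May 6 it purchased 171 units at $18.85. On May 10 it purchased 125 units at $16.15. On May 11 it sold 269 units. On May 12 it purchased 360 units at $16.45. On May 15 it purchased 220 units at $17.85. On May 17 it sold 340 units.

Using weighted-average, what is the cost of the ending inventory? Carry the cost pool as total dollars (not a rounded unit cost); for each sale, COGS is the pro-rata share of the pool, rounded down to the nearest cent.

Ending inventory = $6,091.50

After May 1: 49 on hand, pool $923.65 (≈ $18.8500 each)
After May 4: 89 on hand, pool $1,595.65 (≈ $17.9287 each)
After May 6: 260 on hand, pool $4,819.00 (≈ $18.5346 each)
After May 10: 385 on hand, pool $6,837.75 (≈ $17.7604 each)
May 11, sell 269: 269/385 × $6,837.75 → $4,777.54
After May 12: 476 on hand, pool $7,982.21 (≈ $16.7693 each)
After May 15: 696 on hand, pool $11,909.21 (≈ $17.1109 each)
May 17, sell 340: 340/696 × $11,909.21 → $5,817.71
Total COGS = $4,777.54 + $5,817.71 = $10,595.25
Ending inventory (cost pool remaining) = $6,091.50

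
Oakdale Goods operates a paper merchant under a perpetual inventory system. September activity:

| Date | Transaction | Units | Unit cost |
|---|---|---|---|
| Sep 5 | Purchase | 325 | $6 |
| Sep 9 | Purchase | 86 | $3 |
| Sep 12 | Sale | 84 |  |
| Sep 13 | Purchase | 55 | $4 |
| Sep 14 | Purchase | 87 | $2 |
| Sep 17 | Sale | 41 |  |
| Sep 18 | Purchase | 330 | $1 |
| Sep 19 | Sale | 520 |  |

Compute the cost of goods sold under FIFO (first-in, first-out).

Sep 12, 84 sold [FIFO — oldest first]: 84 @ $6 = $504
Sep 17, 41 sold [FIFO — oldest first]: 41 @ $6 = $246
Sep 19, 520 sold [FIFO — oldest first]: 200 @ $6 + 86 @ $3 + 55 @ $4 + 87 @ $2 + 92 @ $1 = $1,944
Total COGS = $504 + $246 + $1,944 = $2,694
Ending inventory: 238 @ $1 = $238

COGS = $2,694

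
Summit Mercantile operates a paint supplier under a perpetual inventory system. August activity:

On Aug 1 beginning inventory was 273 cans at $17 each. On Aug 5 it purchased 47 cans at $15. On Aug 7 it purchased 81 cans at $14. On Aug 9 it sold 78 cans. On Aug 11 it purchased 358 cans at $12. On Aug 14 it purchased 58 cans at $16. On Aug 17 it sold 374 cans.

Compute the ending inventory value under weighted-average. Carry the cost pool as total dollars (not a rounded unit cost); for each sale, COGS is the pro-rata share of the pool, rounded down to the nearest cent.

Ending inventory = $5,158.19

After Aug 1: 273 on hand, pool $4,641.00 (≈ $17.0000 each)
After Aug 5: 320 on hand, pool $5,346.00 (≈ $16.7063 each)
After Aug 7: 401 on hand, pool $6,480.00 (≈ $16.1596 each)
Aug 9, sell 78: 78/401 × $6,480.00 → $1,260.44
After Aug 11: 681 on hand, pool $9,515.56 (≈ $13.9729 each)
After Aug 14: 739 on hand, pool $10,443.56 (≈ $14.1320 each)
Aug 17, sell 374: 374/739 × $10,443.56 → $5,285.37
Total COGS = $1,260.44 + $5,285.37 = $6,545.81
Ending inventory (cost pool remaining) = $5,158.19
Check: goods available $11,704.00 = COGS $6,545.81 + ending $5,158.19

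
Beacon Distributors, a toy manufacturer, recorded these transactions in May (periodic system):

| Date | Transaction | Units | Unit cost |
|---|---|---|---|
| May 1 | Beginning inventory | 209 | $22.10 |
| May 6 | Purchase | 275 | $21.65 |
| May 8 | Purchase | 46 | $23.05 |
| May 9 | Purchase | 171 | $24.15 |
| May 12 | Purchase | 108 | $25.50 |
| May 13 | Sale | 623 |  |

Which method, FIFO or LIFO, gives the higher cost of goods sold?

LIFO

FIFO COGS: 209 @ $22.10 + 275 @ $21.65 + 46 @ $23.05 + 93 @ $24.15 = $13,878.90
LIFO COGS: 108 @ $25.50 + 171 @ $24.15 + 46 @ $23.05 + 275 @ $21.65 + 23 @ $22.10 = $14,406.00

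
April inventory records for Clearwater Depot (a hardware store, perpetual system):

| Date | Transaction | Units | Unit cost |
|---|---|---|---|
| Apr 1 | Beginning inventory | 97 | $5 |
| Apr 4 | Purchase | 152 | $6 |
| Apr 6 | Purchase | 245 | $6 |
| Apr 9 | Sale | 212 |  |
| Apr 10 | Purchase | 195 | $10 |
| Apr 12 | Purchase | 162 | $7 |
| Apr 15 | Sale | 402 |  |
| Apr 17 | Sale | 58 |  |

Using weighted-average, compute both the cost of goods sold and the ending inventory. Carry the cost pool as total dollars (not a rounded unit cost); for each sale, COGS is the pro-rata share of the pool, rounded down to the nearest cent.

COGS = $4,628.62; ending inventory = $1,322.38

After Apr 1: 97 on hand, pool $485.00 (≈ $5.0000 each)
After Apr 4: 249 on hand, pool $1,397.00 (≈ $5.6104 each)
After Apr 6: 494 on hand, pool $2,867.00 (≈ $5.8036 each)
Apr 9, sell 212: 212/494 × $2,867.00 → $1,230.37
After Apr 10: 477 on hand, pool $3,586.63 (≈ $7.5191 each)
After Apr 12: 639 on hand, pool $4,720.63 (≈ $7.3875 each)
Apr 15, sell 402: 402/639 × $4,720.63 → $2,969.78
Apr 17, sell 58: 58/237 × $1,750.85 → $428.47
Total COGS = $1,230.37 + $2,969.78 + $428.47 = $4,628.62
Ending inventory (cost pool remaining) = $1,322.38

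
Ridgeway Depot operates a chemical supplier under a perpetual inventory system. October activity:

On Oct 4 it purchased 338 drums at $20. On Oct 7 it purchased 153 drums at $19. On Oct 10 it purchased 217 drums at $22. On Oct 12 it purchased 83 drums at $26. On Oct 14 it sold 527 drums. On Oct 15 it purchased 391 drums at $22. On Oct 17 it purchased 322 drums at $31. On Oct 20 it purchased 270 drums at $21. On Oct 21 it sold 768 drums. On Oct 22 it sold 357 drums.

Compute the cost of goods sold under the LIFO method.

COGS = $38,413

Oct 14, 527 sold [LIFO — newest first]: 83 @ $26 + 217 @ $22 + 153 @ $19 + 74 @ $20 = $11,319
Oct 21, 768 sold [LIFO — newest first]: 270 @ $21 + 322 @ $31 + 176 @ $22 = $19,524
Oct 22, 357 sold [LIFO — newest first]: 215 @ $22 + 142 @ $20 = $7,570
Total COGS = $11,319 + $19,524 + $7,570 = $38,413
Ending inventory: 122 @ $20 = $2,440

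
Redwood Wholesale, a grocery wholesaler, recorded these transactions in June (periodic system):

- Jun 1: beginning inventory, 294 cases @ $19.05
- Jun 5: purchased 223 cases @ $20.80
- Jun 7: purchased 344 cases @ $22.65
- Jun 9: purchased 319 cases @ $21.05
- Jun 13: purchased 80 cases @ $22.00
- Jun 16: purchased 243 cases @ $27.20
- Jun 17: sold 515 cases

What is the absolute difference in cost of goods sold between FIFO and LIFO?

$2,213.70

FIFO COGS: 294 @ $19.05 + 221 @ $20.80 = $10,197.50
LIFO COGS: 243 @ $27.20 + 80 @ $22.00 + 192 @ $21.05 = $12,411.20
Difference = |$10,197.50 − $12,411.20| = $2,213.70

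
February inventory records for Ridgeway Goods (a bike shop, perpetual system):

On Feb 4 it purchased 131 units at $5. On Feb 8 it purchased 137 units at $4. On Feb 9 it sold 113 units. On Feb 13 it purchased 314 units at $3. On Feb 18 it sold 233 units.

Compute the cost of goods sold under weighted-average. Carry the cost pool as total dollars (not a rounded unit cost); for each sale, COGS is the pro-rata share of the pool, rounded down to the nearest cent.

COGS = $1,320.87

After Feb 4: 131 on hand, pool $655.00 (≈ $5.0000 each)
After Feb 8: 268 on hand, pool $1,203.00 (≈ $4.4888 each)
Feb 9, sell 113: 113/268 × $1,203.00 → $507.23
After Feb 13: 469 on hand, pool $1,637.77 (≈ $3.4920 each)
Feb 18, sell 233: 233/469 × $1,637.77 → $813.64
Total COGS = $507.23 + $813.64 = $1,320.87
Ending inventory (cost pool remaining) = $824.13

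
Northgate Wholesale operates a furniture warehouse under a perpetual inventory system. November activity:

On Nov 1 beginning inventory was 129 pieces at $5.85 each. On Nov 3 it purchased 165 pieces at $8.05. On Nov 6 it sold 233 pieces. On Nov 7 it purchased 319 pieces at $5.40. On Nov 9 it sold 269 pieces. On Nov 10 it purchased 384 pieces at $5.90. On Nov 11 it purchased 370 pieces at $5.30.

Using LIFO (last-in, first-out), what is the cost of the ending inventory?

Ending inventory = $4,853.45

Nov 6, 233 sold [LIFO — newest first]: 165 @ $8.05 + 68 @ $5.85 = $1,726.05
Nov 9, 269 sold [LIFO — newest first]: 269 @ $5.40 = $1,452.60
Total COGS = $1,726.05 + $1,452.60 = $3,178.65
Ending inventory: 61 @ $5.85 + 50 @ $5.40 + 384 @ $5.90 + 370 @ $5.30 = $4,853.45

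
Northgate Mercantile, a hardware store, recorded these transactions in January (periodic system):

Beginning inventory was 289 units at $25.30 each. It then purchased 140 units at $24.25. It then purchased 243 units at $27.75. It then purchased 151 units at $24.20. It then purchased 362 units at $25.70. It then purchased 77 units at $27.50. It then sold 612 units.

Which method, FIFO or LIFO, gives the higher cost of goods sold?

FIFO

FIFO COGS: 289 @ $25.30 + 140 @ $24.25 + 183 @ $27.75 = $15,784.95
LIFO COGS: 77 @ $27.50 + 362 @ $25.70 + 151 @ $24.20 + 22 @ $27.75 = $15,685.60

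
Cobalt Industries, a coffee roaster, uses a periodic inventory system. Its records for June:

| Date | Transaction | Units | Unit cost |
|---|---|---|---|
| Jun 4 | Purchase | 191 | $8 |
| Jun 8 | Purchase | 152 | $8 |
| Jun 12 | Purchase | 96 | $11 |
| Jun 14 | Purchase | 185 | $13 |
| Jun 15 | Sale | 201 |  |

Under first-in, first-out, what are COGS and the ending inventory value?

COGS = $1,608; ending inventory = $4,597

Jun 15, 201 sold [FIFO — oldest first]: 191 @ $8 + 10 @ $8 = $1,608
Ending inventory: 142 @ $8 + 96 @ $11 + 185 @ $13 = $4,597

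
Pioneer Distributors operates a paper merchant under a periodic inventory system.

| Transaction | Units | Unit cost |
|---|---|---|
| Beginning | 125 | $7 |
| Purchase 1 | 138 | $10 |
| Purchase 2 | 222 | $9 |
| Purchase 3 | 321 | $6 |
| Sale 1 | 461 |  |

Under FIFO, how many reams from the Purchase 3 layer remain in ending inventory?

321

Sale 1 (461) [FIFO — oldest first]: 125 @ $7 + 138 @ $10 + 198 @ $9 = $4,037
Ending inventory: 24 @ $9 + 321 @ $6 = $2,142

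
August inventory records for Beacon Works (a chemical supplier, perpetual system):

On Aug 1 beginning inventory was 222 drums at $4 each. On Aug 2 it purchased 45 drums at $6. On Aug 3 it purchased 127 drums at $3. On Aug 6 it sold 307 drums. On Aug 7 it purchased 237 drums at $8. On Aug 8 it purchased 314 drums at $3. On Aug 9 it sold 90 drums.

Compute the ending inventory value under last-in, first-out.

Ending inventory = $2,916

Aug 6, 307 sold [LIFO — newest first]: 127 @ $3 + 45 @ $6 + 135 @ $4 = $1,191
Aug 9, 90 sold [LIFO — newest first]: 90 @ $3 = $270
Total COGS = $1,191 + $270 = $1,461
Ending inventory: 87 @ $4 + 237 @ $8 + 224 @ $3 = $2,916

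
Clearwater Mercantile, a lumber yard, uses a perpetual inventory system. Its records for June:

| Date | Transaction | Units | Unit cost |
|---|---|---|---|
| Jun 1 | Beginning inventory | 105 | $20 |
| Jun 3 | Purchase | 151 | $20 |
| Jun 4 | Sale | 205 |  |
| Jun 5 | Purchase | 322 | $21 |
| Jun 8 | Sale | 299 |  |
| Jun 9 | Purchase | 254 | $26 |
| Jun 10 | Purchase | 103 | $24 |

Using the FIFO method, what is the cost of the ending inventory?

Ending inventory = $10,630

Jun 4, 205 sold [FIFO — oldest first]: 105 @ $20 + 100 @ $20 = $4,100
Jun 8, 299 sold [FIFO — oldest first]: 51 @ $20 + 248 @ $21 = $6,228
Total COGS = $4,100 + $6,228 = $10,328
Ending inventory: 74 @ $21 + 254 @ $26 + 103 @ $24 = $10,630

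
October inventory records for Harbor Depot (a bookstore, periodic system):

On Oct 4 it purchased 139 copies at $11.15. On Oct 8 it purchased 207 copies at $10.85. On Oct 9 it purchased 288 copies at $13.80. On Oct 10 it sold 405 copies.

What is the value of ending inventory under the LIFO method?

Ending inventory = $2,526.35

Oct 10, 405 sold [LIFO — newest first]: 288 @ $13.80 + 117 @ $10.85 = $5,243.85
Ending inventory: 139 @ $11.15 + 90 @ $10.85 = $2,526.35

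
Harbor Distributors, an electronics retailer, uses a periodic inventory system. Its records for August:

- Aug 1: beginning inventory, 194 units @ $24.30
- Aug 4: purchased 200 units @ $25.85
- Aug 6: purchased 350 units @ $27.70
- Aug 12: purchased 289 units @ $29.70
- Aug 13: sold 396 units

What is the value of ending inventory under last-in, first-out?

Ending inventory = $16,615.30

Aug 13, 396 sold [LIFO — newest first]: 289 @ $29.70 + 107 @ $27.70 = $11,547.20
Ending inventory: 194 @ $24.30 + 200 @ $25.85 + 243 @ $27.70 = $16,615.30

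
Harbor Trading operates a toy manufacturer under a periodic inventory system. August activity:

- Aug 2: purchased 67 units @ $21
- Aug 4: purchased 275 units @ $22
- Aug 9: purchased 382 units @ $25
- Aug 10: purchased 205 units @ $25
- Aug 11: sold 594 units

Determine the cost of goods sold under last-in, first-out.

COGS = $14,829

Aug 11, 594 sold [LIFO — newest first]: 205 @ $25 + 382 @ $25 + 7 @ $22 = $14,829
Ending inventory: 67 @ $21 + 268 @ $22 = $7,303
Check: goods available $22,132 = COGS $14,829 + ending $7,303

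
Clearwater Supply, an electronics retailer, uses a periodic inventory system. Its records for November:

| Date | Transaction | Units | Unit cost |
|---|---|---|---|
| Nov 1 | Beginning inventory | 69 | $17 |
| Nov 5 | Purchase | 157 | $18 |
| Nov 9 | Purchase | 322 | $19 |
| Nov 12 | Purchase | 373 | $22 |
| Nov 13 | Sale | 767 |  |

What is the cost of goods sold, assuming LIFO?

COGS = $15,620

Nov 13, 767 sold [LIFO — newest first]: 373 @ $22 + 322 @ $19 + 72 @ $18 = $15,620
Ending inventory: 69 @ $17 + 85 @ $18 = $2,703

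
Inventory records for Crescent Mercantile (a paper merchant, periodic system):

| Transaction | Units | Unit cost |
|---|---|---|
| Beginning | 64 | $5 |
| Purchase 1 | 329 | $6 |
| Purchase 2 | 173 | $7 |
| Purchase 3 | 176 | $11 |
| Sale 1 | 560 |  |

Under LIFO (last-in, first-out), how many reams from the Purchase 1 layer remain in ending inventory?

118

Sale 1 (560) [LIFO — newest first]: 176 @ $11 + 173 @ $7 + 211 @ $6 = $4,413
Ending inventory: 64 @ $5 + 118 @ $6 = $1,028
Check: goods available $5,441 = COGS $4,413 + ending $1,028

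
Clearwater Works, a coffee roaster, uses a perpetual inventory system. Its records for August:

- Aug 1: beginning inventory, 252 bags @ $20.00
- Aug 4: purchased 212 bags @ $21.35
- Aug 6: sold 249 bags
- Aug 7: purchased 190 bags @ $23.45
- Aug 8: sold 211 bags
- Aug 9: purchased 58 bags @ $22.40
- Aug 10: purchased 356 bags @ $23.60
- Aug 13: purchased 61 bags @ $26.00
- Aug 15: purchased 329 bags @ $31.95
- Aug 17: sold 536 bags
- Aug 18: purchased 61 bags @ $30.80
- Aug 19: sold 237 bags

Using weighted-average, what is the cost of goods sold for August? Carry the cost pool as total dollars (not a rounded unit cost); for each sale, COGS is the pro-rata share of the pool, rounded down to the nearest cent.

After Aug 1: 252 on hand, pool $5,040.00 (≈ $20.0000 each)
After Aug 4: 464 on hand, pool $9,566.20 (≈ $20.6168 each)
Aug 6, sell 249: 249/464 × $9,566.20 → $5,133.58
After Aug 7: 405 on hand, pool $8,888.12 (≈ $21.9460 each)
Aug 8, sell 211: 211/405 × $8,888.12 → $4,630.60
After Aug 9: 252 on hand, pool $5,556.72 (≈ $22.0505 each)
After Aug 10: 608 on hand, pool $13,958.32 (≈ $22.9578 each)
After Aug 13: 669 on hand, pool $15,544.32 (≈ $23.2352 each)
After Aug 15: 998 on hand, pool $26,055.87 (≈ $26.1081 each)
Aug 17, sell 536: 536/998 × $26,055.87 → $13,993.93
After Aug 18: 523 on hand, pool $13,940.74 (≈ $26.6553 each)
Aug 19, sell 237: 237/523 × $13,940.74 → $6,317.31
Total COGS = $5,133.58 + $4,630.60 + $13,993.93 + $6,317.31 = $30,075.42
Ending inventory (cost pool remaining) = $7,623.43
Check: goods available $37,698.85 = COGS $30,075.42 + ending $7,623.43

COGS = $30,075.42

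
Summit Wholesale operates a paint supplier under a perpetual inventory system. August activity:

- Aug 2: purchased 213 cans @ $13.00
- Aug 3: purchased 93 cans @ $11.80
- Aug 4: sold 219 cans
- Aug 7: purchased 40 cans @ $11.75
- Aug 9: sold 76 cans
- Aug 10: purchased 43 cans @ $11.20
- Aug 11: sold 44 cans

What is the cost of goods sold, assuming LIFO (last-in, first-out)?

Aug 4, 219 sold [LIFO — newest first]: 93 @ $11.80 + 126 @ $13.00 = $2,735.40
Aug 9, 76 sold [LIFO — newest first]: 40 @ $11.75 + 36 @ $13.00 = $938.00
Aug 11, 44 sold [LIFO — newest first]: 43 @ $11.20 + 1 @ $13.00 = $494.60
Total COGS = $2,735.40 + $938.00 + $494.60 = $4,168.00
Ending inventory: 50 @ $13.00 = $650.00

COGS = $4,168.00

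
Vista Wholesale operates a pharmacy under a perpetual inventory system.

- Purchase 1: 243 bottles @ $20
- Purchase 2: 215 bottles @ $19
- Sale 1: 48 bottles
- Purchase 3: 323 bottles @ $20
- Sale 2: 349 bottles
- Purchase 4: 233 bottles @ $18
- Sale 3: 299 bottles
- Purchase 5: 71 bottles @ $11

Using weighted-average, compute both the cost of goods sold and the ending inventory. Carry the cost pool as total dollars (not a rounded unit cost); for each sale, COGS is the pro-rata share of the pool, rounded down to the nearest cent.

COGS = $13,531.13; ending inventory = $6,848.87

After Purchase 1: 243 on hand, pool $4,860.00 (≈ $20.0000 each)
After Purchase 2: 458 on hand, pool $8,945.00 (≈ $19.5306 each)
Sale 1, sell 48: 48/458 × $8,945.00 → $937.46
After Purchase 3: 733 on hand, pool $14,467.54 (≈ $19.7374 each)
Sale 2, sell 349: 349/733 × $14,467.54 → $6,888.36
After Purchase 4: 617 on hand, pool $11,773.18 (≈ $19.0813 each)
Sale 3, sell 299: 299/617 × $11,773.18 → $5,705.31
After Purchase 5: 389 on hand, pool $6,848.87 (≈ $17.6063 each)
Total COGS = $937.46 + $6,888.36 + $5,705.31 = $13,531.13
Ending inventory (cost pool remaining) = $6,848.87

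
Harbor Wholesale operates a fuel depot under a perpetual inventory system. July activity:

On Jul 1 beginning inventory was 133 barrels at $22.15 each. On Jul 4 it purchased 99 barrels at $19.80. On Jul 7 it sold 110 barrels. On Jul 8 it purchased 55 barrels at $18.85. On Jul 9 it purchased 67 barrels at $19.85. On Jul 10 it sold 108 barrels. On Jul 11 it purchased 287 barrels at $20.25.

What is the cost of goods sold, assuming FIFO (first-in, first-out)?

Jul 7, 110 sold [FIFO — oldest first]: 110 @ $22.15 = $2,436.50
Jul 10, 108 sold [FIFO — oldest first]: 23 @ $22.15 + 85 @ $19.80 = $2,192.45
Total COGS = $2,436.50 + $2,192.45 = $4,628.95
Ending inventory: 14 @ $19.80 + 55 @ $18.85 + 67 @ $19.85 + 287 @ $20.25 = $8,455.65

COGS = $4,628.95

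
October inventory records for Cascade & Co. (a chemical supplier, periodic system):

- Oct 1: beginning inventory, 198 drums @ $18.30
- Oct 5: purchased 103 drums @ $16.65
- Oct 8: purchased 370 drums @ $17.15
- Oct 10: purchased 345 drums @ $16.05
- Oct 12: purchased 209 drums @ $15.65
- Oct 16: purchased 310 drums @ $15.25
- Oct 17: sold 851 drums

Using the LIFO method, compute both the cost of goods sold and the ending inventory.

COGS = $13,326.95; ending inventory = $11,892.50

Oct 17, 851 sold [LIFO — newest first]: 310 @ $15.25 + 209 @ $15.65 + 332 @ $16.05 = $13,326.95
Ending inventory: 198 @ $18.30 + 103 @ $16.65 + 370 @ $17.15 + 13 @ $16.05 = $11,892.50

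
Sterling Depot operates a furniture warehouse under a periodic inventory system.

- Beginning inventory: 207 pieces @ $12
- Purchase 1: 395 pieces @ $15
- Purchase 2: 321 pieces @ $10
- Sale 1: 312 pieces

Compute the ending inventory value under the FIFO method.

Ending inventory = $7,560

Sale 1 (312) [FIFO — oldest first]: 207 @ $12 + 105 @ $15 = $4,059
Ending inventory: 290 @ $15 + 321 @ $10 = $7,560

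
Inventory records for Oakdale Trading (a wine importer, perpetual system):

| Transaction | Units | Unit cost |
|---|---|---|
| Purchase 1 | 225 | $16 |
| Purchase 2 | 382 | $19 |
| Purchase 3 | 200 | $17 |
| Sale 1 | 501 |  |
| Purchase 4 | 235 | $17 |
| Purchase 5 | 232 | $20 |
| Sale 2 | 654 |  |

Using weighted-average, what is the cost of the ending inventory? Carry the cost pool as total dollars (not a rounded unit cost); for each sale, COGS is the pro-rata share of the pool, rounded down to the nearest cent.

After Purchase 1: 225 on hand, pool $3,600.00 (≈ $16.0000 each)
After Purchase 2: 607 on hand, pool $10,858.00 (≈ $17.8880 each)
After Purchase 3: 807 on hand, pool $14,258.00 (≈ $17.6679 each)
Sale 1, sell 501: 501/807 × $14,258.00 → $8,851.62
After Purchase 4: 541 on hand, pool $9,401.38 (≈ $17.3778 each)
After Purchase 5: 773 on hand, pool $14,041.38 (≈ $18.1648 each)
Sale 2, sell 654: 654/773 × $14,041.38 → $11,879.77
Total COGS = $8,851.62 + $11,879.77 = $20,731.39
Ending inventory (cost pool remaining) = $2,161.61

Ending inventory = $2,161.61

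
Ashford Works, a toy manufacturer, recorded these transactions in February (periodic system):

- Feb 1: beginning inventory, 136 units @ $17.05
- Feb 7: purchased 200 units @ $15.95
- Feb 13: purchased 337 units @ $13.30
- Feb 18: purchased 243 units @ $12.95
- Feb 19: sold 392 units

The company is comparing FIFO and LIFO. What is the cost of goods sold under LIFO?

FIFO COGS: 136 @ $17.05 + 200 @ $15.95 + 56 @ $13.30 = $6,253.60
LIFO COGS: 243 @ $12.95 + 149 @ $13.30 = $5,128.55

COGS = $5,128.55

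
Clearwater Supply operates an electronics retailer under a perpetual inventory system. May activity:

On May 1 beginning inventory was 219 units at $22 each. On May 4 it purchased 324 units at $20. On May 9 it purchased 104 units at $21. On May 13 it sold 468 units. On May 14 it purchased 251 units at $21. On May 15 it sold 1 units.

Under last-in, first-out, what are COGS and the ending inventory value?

COGS = $9,565; ending inventory = $9,188

May 13, 468 sold [LIFO — newest first]: 104 @ $21 + 324 @ $20 + 40 @ $22 = $9,544
May 15, 1 sold [LIFO — newest first]: 1 @ $21 = $21
Total COGS = $9,544 + $21 = $9,565
Ending inventory: 179 @ $22 + 250 @ $21 = $9,188
Check: goods available $18,753 = COGS $9,565 + ending $9,188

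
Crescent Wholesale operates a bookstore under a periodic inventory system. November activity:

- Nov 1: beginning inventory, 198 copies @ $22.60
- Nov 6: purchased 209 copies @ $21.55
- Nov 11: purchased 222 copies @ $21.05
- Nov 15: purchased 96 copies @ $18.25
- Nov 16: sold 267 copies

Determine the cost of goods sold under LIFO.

COGS = $5,351.55

Nov 16, 267 sold [LIFO — newest first]: 96 @ $18.25 + 171 @ $21.05 = $5,351.55
Ending inventory: 198 @ $22.60 + 209 @ $21.55 + 51 @ $21.05 = $10,052.30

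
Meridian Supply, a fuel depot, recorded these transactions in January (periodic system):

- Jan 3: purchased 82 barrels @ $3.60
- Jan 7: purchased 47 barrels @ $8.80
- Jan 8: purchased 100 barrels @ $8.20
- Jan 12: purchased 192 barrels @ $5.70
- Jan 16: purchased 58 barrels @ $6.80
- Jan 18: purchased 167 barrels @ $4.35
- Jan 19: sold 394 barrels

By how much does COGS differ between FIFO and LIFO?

$385.15

FIFO COGS: 82 @ $3.60 + 47 @ $8.80 + 100 @ $8.20 + 165 @ $5.70 = $2,469.30
LIFO COGS: 167 @ $4.35 + 58 @ $6.80 + 169 @ $5.70 = $2,084.15
Difference = |$2,469.30 − $2,084.15| = $385.15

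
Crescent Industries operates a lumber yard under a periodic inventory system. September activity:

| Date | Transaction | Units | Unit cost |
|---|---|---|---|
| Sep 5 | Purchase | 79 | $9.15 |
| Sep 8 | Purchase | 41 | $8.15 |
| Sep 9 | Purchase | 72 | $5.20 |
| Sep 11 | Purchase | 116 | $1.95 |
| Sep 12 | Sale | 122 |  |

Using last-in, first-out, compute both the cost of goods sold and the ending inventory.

Sep 12, 122 sold [LIFO — newest first]: 116 @ $1.95 + 6 @ $5.20 = $257.40
Ending inventory: 79 @ $9.15 + 41 @ $8.15 + 66 @ $5.20 = $1,400.20

COGS = $257.40; ending inventory = $1,400.20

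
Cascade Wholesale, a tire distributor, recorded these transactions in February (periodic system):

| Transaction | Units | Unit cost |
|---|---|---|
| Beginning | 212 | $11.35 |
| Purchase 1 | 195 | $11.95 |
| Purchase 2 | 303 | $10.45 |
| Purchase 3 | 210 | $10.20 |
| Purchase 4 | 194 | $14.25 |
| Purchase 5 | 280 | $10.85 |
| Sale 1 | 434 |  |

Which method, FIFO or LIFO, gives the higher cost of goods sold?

FIFO COGS: 212 @ $11.35 + 195 @ $11.95 + 27 @ $10.45 = $5,018.60
LIFO COGS: 280 @ $10.85 + 154 @ $14.25 = $5,232.50

LIFO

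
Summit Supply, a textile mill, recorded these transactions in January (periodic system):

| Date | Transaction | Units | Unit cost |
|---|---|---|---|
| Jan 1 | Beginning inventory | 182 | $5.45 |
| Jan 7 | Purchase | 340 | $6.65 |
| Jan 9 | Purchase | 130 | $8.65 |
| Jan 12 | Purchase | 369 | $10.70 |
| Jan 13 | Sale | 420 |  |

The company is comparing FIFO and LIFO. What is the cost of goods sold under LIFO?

COGS = $4,389.45

FIFO COGS: 182 @ $5.45 + 238 @ $6.65 = $2,574.60
LIFO COGS: 369 @ $10.70 + 51 @ $8.65 = $4,389.45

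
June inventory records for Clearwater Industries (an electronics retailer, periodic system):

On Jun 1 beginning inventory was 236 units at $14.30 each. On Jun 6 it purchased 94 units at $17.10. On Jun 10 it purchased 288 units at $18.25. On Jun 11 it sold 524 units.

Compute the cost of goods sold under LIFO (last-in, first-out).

COGS = $8,894.00

Jun 11, 524 sold [LIFO — newest first]: 288 @ $18.25 + 94 @ $17.10 + 142 @ $14.30 = $8,894.00
Ending inventory: 94 @ $14.30 = $1,344.20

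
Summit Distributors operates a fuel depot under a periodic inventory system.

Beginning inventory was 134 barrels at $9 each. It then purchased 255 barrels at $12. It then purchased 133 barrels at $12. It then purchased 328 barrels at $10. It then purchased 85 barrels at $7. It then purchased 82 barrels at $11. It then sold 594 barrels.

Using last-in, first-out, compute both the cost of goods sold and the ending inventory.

COGS = $5,965; ending inventory = $4,674

Sale 1 (594) [LIFO — newest first]: 82 @ $11 + 85 @ $7 + 328 @ $10 + 99 @ $12 = $5,965
Ending inventory: 134 @ $9 + 255 @ $12 + 34 @ $12 = $4,674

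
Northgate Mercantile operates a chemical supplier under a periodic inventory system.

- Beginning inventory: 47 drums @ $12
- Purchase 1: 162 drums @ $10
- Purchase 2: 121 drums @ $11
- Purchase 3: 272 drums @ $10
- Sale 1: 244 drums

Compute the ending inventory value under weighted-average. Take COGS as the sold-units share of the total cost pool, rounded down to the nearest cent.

Ending inventory = $3,707.86

Sale 1, sell 244: 244/602 × $6,235.00 → $2,527.14
Ending inventory (cost pool remaining) = $3,707.86
Check: goods available $6,235.00 = COGS $2,527.14 + ending $3,707.86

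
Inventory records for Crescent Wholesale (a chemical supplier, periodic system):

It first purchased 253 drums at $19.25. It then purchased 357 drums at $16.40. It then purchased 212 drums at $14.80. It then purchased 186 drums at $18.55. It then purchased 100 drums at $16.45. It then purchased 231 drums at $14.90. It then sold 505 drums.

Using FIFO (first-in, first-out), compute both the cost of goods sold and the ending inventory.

Sale 1 (505) [FIFO — oldest first]: 253 @ $19.25 + 252 @ $16.40 = $9,003.05
Ending inventory: 105 @ $16.40 + 212 @ $14.80 + 186 @ $18.55 + 100 @ $16.45 + 231 @ $14.90 = $13,396.80
Check: goods available $22,399.85 = COGS $9,003.05 + ending $13,396.80

COGS = $9,003.05; ending inventory = $13,396.80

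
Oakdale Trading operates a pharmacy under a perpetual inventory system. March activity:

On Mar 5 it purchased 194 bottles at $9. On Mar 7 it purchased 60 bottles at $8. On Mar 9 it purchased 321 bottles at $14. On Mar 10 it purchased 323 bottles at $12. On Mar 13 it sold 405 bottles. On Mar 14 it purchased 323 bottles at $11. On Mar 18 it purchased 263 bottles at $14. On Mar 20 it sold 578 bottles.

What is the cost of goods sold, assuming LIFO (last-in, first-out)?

COGS = $12,171

Mar 13, 405 sold [LIFO — newest first]: 323 @ $12 + 82 @ $14 = $5,024
Mar 20, 578 sold [LIFO — newest first]: 263 @ $14 + 315 @ $11 = $7,147
Total COGS = $5,024 + $7,147 = $12,171
Ending inventory: 194 @ $9 + 60 @ $8 + 239 @ $14 + 8 @ $11 = $5,660
Check: goods available $17,831 = COGS $12,171 + ending $5,660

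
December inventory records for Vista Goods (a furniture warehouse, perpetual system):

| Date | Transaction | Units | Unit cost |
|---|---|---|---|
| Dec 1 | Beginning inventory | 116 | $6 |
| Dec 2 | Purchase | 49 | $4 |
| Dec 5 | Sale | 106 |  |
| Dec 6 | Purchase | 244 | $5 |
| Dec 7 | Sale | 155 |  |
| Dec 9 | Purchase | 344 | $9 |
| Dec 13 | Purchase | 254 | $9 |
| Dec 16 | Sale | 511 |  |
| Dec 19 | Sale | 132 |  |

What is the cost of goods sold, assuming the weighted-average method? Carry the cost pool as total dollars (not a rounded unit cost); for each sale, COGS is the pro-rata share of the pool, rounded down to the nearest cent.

COGS = $6,647.11

After Dec 1: 116 on hand, pool $696.00 (≈ $6.0000 each)
After Dec 2: 165 on hand, pool $892.00 (≈ $5.4061 each)
Dec 5, sell 106: 106/165 × $892.00 → $573.04
After Dec 6: 303 on hand, pool $1,538.96 (≈ $5.0791 each)
Dec 7, sell 155: 155/303 × $1,538.96 → $787.25
After Dec 9: 492 on hand, pool $3,847.71 (≈ $7.8205 each)
After Dec 13: 746 on hand, pool $6,133.71 (≈ $8.2221 each)
Dec 16, sell 511: 511/746 × $6,133.71 → $4,201.50
Dec 19, sell 132: 132/235 × $1,932.21 → $1,085.32
Total COGS = $573.04 + $787.25 + $4,201.50 + $1,085.32 = $6,647.11
Ending inventory (cost pool remaining) = $846.89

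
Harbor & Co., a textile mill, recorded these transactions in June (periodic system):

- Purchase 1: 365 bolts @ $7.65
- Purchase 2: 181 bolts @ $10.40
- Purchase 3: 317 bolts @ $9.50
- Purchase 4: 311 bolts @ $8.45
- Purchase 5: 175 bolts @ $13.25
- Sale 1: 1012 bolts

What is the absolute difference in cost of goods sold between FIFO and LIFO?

$1,109.60

FIFO COGS: 365 @ $7.65 + 181 @ $10.40 + 317 @ $9.50 + 149 @ $8.45 = $8,945.20
LIFO COGS: 175 @ $13.25 + 311 @ $8.45 + 317 @ $9.50 + 181 @ $10.40 + 28 @ $7.65 = $10,054.80
Difference = |$8,945.20 − $10,054.80| = $1,109.60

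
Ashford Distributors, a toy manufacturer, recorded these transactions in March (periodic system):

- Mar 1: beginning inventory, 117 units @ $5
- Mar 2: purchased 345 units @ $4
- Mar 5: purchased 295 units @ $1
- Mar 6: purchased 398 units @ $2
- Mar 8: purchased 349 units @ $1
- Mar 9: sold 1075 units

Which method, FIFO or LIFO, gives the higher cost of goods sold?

FIFO

FIFO COGS: 117 @ $5 + 345 @ $4 + 295 @ $1 + 318 @ $2 = $2,896
LIFO COGS: 349 @ $1 + 398 @ $2 + 295 @ $1 + 33 @ $4 = $1,572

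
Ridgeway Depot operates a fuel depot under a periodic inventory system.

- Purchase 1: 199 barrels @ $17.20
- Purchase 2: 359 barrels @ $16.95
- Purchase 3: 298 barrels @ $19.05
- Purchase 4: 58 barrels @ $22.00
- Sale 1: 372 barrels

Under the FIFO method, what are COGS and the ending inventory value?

Sale 1 (372) [FIFO — oldest first]: 199 @ $17.20 + 173 @ $16.95 = $6,355.15
Ending inventory: 186 @ $16.95 + 298 @ $19.05 + 58 @ $22.00 = $10,105.60

COGS = $6,355.15; ending inventory = $10,105.60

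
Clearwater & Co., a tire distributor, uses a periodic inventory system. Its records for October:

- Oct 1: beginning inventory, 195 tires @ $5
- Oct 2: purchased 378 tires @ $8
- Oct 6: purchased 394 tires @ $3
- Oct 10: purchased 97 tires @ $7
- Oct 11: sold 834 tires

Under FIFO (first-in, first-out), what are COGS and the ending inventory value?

COGS = $4,782; ending inventory = $1,078

Oct 11, 834 sold [FIFO — oldest first]: 195 @ $5 + 378 @ $8 + 261 @ $3 = $4,782
Ending inventory: 133 @ $3 + 97 @ $7 = $1,078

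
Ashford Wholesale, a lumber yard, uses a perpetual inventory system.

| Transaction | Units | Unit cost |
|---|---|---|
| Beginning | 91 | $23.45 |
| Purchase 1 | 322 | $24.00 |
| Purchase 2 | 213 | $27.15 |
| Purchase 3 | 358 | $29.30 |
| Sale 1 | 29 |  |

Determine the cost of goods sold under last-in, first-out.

COGS = $849.70

Sale 1 (29) [LIFO — newest first]: 29 @ $29.30 = $849.70
Ending inventory: 91 @ $23.45 + 322 @ $24.00 + 213 @ $27.15 + 329 @ $29.30 = $25,284.60
Check: goods available $26,134.30 = COGS $849.70 + ending $25,284.60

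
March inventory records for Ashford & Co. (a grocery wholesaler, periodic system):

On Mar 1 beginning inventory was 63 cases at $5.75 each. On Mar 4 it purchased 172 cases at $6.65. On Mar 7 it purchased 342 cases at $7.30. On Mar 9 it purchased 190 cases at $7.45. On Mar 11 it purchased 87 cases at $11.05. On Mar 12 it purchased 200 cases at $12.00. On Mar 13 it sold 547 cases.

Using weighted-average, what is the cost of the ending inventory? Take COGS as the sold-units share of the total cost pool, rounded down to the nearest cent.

Mar 13, sell 547: 547/1054 × $8,779.50 → $4,556.34
Ending inventory (cost pool remaining) = $4,223.16

Ending inventory = $4,223.16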